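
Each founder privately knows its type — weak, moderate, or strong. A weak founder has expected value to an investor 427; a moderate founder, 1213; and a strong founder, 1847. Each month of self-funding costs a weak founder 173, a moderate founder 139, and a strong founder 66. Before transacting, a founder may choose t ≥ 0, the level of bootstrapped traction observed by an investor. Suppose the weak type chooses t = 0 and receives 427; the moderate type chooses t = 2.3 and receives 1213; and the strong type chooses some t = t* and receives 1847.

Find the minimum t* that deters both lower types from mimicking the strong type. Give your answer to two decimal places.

8.21

Weak type (on-path payoff 427) won't mimic when 427 ≥ 1847 − 173·t*, i.e. t* ≥ 8.21.
Moderate type (on-path payoff 1213 − 139×2.3 = 893.3) won't mimic when 893.3 ≥ 1847 − 139·t*, i.e. t* ≥ 6.86.
Both must hold, so t* = max(8.21, 6.86) = 8.21. The weak type's constraint binds.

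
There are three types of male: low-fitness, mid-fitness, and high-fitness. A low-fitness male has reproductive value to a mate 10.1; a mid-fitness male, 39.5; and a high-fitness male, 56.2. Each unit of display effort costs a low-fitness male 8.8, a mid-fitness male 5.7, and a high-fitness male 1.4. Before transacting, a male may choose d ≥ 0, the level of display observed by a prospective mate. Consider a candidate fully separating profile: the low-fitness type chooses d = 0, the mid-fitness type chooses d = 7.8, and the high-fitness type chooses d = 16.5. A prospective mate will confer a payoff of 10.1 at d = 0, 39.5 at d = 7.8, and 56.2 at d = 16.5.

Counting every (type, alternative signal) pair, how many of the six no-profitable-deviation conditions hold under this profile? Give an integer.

Low-fitness (own payoff 10.1): to d=7.8 gives 39.5 − 8.8×7.8 = -29.14 → no gain ✓; to d=16.5 gives 56.2 − 8.8×16.5 = -89 → no gain ✓.
High-fitness (own payoff 56.2 − 1.4×16.5 = 33.1): to d=0 gives 10.1 → no gain ✓; to d=7.8 gives 39.5 − 1.4×7.8 = 28.58 → no gain ✓.
Mid-fitness (own payoff 39.5 − 5.7×7.8 = -4.96): to d=0 gives 10.1 → profitable ✗; to d=16.5 gives 56.2 − 5.7×16.5 = -37.85 → no gain ✓.
5 of the 6 constraints hold; not an equilibrium.

5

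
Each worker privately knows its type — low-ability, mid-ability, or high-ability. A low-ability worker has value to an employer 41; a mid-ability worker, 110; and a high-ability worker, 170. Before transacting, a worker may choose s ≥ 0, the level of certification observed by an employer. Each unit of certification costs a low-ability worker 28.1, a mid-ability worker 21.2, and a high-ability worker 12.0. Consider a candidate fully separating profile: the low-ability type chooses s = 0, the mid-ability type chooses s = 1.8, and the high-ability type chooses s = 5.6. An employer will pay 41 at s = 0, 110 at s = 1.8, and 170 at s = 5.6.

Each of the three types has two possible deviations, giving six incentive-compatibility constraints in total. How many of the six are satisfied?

5

Mid-ability (own payoff 110 − 21.2×1.8 = 71.84): to s=0 gives 41 → no gain ✓; to s=5.6 gives 170 − 21.2×5.6 = 51.28 → no gain ✓.
High-ability (own payoff 170 − 12.0×5.6 = 102.8): to s=0 gives 41 → no gain ✓; to s=1.8 gives 110 − 12.0×1.8 = 88.4 → no gain ✓.
Low-ability (own payoff 41): to s=1.8 gives 110 − 28.1×1.8 = 59.42 → profitable ✗; to s=5.6 gives 170 − 28.1×5.6 = 12.64 → no gain ✓.
5 of the 6 constraints hold; not an equilibrium.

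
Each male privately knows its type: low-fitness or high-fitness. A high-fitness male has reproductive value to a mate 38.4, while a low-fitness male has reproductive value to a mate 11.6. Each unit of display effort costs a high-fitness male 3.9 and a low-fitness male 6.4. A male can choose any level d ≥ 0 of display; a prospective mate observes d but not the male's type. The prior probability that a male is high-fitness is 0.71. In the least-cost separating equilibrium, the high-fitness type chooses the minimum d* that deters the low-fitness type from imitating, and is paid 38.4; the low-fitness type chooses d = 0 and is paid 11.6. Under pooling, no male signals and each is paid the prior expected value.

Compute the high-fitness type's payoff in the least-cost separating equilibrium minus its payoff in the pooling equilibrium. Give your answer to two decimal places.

-8.56

Least-cost separating signal: d* solves 11.6 = 38.4 − 6.4·d*, so d* = (38.4 − 11.6)/6.4 = 4.1875.
High-fitness type's separating payoff: 38.4 − 3.9 × d* = 38.4 − 3.9 × (38.4 − 11.6)/6.4 = 38.4 − 104.52/6.4 ≈ 22.0688.
Pooling payoff: 0.71 × 38.4 + 0.29 × 11.6 = 30.628.
Difference: 22.0688 − 30.628 = -8.5592, i.e. -8.56 to two decimal places.
The high-fitness type would prefer the pooling outcome.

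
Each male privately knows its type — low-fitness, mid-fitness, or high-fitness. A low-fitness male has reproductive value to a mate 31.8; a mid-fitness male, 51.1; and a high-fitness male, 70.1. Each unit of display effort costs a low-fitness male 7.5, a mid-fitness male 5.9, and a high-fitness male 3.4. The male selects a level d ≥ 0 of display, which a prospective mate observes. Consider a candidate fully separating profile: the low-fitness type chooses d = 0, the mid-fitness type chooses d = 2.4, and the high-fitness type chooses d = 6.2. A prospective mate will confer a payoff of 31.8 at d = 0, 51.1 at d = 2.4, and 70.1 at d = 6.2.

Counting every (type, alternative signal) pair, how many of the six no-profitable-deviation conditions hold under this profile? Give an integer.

5

Low-fitness (own payoff 31.8): to d=2.4 gives 51.1 − 7.5×2.4 = 33.1 → profitable ✗; to d=6.2 gives 70.1 − 7.5×6.2 = 23.6 → no gain ✓.
High-fitness (own payoff 70.1 − 3.4×6.2 = 49.02): to d=0 gives 31.8 → no gain ✓; to d=2.4 gives 51.1 − 3.4×2.4 = 42.94 → no gain ✓.
Mid-fitness (own payoff 51.1 − 5.9×2.4 = 36.94): to d=0 gives 31.8 → no gain ✓; to d=6.2 gives 70.1 − 5.9×6.2 = 33.52 → no gain ✓.
5 of the 6 constraints hold; not an equilibrium.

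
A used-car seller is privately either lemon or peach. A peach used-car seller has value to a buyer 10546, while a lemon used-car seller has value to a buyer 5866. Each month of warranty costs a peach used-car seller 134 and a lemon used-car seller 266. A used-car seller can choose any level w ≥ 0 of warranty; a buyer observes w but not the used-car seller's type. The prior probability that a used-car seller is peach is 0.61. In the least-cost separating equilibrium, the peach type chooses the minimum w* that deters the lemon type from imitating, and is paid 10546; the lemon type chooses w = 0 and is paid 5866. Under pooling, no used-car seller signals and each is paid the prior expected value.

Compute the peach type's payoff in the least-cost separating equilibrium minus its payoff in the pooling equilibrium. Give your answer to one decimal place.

Least-cost separating signal: w* solves 5866 = 10546 − 266·w*, so w* = (10546 − 5866)/266 ≈ 17.5940.
Peach type's separating payoff: 10546 − 134 × w* = 10546 − 134 × (10546 − 5866)/266 = 10546 − 627120/266 ≈ 8188.406.
Pooling payoff: 0.61 × 10546 + 0.39 × 5866 = 8720.8.
Difference: 8188.406 − 8720.8 = -532.394, i.e. -532.4 to one decimal place.
The peach type would prefer the pooling outcome.

-532.4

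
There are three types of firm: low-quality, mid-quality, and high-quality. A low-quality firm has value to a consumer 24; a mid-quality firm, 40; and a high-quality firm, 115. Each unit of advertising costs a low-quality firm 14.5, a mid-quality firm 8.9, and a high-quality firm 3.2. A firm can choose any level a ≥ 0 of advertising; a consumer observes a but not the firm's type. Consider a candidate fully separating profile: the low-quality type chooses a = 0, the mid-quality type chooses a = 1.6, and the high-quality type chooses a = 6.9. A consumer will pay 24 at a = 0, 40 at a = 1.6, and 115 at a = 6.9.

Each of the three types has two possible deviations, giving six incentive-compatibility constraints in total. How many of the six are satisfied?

High-quality (own payoff 115 − 3.2×6.9 = 92.92): to a=0 gives 24 → no gain ✓; to a=1.6 gives 40 − 3.2×1.6 = 34.88 → no gain ✓.
Mid-quality (own payoff 40 − 8.9×1.6 = 25.76): to a=0 gives 24 → no gain ✓; to a=6.9 gives 115 − 8.9×6.9 = 53.59 → profitable ✗.
Low-quality (own payoff 24): to a=1.6 gives 40 − 14.5×1.6 = 16.8 → no gain ✓; to a=6.9 gives 115 − 14.5×6.9 = 14.95 → no gain ✓.
5 of the 6 constraints hold; not an equilibrium.

5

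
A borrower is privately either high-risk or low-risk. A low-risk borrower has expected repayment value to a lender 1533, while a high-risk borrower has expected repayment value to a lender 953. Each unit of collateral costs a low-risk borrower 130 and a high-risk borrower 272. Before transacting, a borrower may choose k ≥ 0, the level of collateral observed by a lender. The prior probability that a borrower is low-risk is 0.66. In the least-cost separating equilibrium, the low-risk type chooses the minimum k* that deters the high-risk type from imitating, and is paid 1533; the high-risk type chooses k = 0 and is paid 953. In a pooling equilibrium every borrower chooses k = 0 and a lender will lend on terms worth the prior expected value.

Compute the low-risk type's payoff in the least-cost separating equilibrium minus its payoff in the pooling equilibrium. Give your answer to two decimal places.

-80.01

Least-cost separating signal: k* solves 953 = 1533 − 272·k*, so k* = (1533 − 953)/272 ≈ 2.1324.
Low-risk type's separating payoff: 1533 − 130 × k* = 1533 − 130 × (1533 − 953)/272 = 1533 − 75400/272 ≈ 1255.7941.
Pooling payoff: 0.66 × 1533 + 0.34 × 953 = 1335.8.
Difference: 1255.7941 − 1335.8 = -80.0059, i.e. -80.01 to two decimal places.
The low-risk type would prefer the pooling outcome.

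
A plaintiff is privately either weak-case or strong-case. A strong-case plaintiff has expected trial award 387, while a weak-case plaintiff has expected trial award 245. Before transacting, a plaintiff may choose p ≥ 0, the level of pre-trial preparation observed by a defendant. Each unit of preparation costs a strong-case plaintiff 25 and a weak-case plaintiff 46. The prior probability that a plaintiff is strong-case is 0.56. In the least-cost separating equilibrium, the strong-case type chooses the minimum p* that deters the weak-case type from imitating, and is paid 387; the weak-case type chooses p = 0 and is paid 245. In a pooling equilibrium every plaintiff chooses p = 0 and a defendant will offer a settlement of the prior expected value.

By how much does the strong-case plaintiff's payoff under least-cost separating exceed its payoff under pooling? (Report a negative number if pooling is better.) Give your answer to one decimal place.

-14.7

Least-cost separating signal: p* solves 245 = 387 − 46·p*, so p* = (387 − 245)/46 ≈ 3.0870.
Strong-case type's separating payoff: 387 − 25 × p* = 387 − 25 × (387 − 245)/46 = 387 − 3550/46 ≈ 309.826.
Pooling payoff: 0.56 × 387 + 0.44 × 245 = 324.52.
Difference: 309.826 − 324.52 = -14.694, i.e. -14.7 to one decimal place.
The strong-case type would prefer the pooling outcome.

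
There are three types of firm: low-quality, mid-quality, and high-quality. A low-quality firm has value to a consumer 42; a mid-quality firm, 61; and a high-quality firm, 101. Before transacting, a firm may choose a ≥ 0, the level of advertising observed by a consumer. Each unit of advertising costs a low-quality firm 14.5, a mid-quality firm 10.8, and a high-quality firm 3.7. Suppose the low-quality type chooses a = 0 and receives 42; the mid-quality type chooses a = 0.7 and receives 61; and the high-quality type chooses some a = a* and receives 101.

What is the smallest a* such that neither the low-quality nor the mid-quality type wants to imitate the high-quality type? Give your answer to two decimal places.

Low-quality type (on-path payoff 42) won't mimic when 42 ≥ 101 − 14.5·a*, i.e. a* ≥ 4.07.
Mid-quality type (on-path payoff 61 − 10.8×0.7 = 53.44) won't mimic when 53.44 ≥ 101 − 10.8·a*, i.e. a* ≥ 4.40.
Both must hold, so a* = max(4.07, 4.40) = 4.40. The mid-quality type's constraint binds.

4.40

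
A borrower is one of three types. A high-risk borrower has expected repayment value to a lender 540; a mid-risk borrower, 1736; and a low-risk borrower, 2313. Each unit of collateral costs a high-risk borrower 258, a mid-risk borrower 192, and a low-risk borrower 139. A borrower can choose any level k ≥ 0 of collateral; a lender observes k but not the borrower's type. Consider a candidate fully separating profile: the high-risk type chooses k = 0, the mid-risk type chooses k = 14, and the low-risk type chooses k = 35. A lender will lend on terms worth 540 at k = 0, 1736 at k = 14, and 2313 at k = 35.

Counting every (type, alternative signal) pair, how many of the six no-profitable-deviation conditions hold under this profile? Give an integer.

3

High-risk (own payoff 540): to k=14 gives 1736 − 258×14 = -1876 → no gain ✓; to k=35 gives 2313 − 258×35 = -6717 → no gain ✓.
Low-risk (own payoff 2313 − 139×35 = -2552): to k=0 gives 540 → profitable ✗; to k=14 gives 1736 − 139×14 = -210 → profitable ✗.
Mid-risk (own payoff 1736 − 192×14 = -952): to k=0 gives 540 → profitable ✗; to k=35 gives 2313 − 192×35 = -4407 → no gain ✓.
3 of the 6 constraints hold; not an equilibrium.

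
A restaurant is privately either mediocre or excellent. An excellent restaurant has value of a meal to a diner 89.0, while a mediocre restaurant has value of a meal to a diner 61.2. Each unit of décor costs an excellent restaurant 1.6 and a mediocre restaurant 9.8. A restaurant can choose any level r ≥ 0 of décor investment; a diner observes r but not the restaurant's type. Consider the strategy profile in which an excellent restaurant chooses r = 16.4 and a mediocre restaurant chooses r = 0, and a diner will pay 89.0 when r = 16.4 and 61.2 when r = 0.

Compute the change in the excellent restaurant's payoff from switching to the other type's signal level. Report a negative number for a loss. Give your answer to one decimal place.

-1.6

Playing r = 16.4 the excellent restaurant receives 89.0 − 1.6 × 16.4 = 62.76.
Deviating to r = 0 yields 61.2 instead.
Gain from deviating: 61.2 − 62.76 = -1.56, i.e. -1.6 to one decimal place.
The gain is negative, so the excellent type's incentive-compatibility constraint is satisfied.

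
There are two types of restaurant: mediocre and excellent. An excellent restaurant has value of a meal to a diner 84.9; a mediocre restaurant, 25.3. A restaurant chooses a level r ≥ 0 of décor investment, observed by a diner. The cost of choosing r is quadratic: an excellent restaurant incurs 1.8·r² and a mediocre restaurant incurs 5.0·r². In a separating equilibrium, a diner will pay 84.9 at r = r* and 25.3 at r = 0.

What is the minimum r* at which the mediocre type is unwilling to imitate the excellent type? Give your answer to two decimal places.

The mediocre type at r = 0 receives 25.3; imitating at r* yields 84.9 − 5.0·r*².
Indifference: 25.3 = 84.9 − 5.0·r*², so r*² = (84.9 − 25.3) / 5.0 = 11.92.
r* = √11.92 ≈ 3.45.

3.45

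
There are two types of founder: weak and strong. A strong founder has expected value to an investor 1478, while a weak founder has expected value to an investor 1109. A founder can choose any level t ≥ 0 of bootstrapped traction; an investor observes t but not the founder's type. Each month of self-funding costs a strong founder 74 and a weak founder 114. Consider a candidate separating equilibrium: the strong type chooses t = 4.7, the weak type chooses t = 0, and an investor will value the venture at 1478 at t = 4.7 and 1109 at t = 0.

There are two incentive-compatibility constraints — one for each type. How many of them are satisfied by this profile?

Strong type: signal → 1478 − 74 × 4.7 = 1130.2; deviate to 0 → 1109. IC holds (1130.2 ≥ 1109).
Weak type: stay at 0 → 1109; mimic → 1478 − 114 × 4.7 = 942.2. IC holds (1109 ≥ 942.2).
2 of 2 constraints hold, so this is a separating equilibrium.

2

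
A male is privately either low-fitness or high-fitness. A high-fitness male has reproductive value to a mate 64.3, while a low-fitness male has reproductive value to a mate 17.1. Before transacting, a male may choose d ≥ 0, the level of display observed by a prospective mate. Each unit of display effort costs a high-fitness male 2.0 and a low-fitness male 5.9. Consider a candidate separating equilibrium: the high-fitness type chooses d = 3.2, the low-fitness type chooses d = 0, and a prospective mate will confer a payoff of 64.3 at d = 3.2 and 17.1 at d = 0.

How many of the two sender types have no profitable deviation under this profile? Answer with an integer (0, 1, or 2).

1

High-fitness type: signal → 64.3 − 2.0 × 3.2 = 57.9; deviate to 0 → 17.1. IC holds (57.9 ≥ 17.1).
Low-fitness type: stay at 0 → 17.1; mimic → 64.3 − 5.9 × 3.2 = 45.42. IC fails (17.1 < 45.42).
1 of 2 constraints hold, so this profile is not an equilibrium.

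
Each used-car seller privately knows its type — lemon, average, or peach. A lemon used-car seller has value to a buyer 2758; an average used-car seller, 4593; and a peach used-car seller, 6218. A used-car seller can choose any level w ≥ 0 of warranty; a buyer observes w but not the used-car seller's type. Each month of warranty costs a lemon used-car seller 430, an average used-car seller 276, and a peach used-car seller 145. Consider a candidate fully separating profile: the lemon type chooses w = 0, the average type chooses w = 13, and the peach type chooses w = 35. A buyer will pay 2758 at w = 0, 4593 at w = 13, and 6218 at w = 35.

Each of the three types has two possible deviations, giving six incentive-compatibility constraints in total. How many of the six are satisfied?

Peach (own payoff 6218 − 145×35 = 1143): to w=0 gives 2758 → profitable ✗; to w=13 gives 4593 − 145×13 = 2708 → profitable ✗.
Lemon (own payoff 2758): to w=13 gives 4593 − 430×13 = -997 → no gain ✓; to w=35 gives 6218 − 430×35 = -8832 → no gain ✓.
Average (own payoff 4593 − 276×13 = 1005): to w=0 gives 2758 → profitable ✗; to w=35 gives 6218 − 276×35 = -3442 → no gain ✓.
3 of the 6 constraints hold; not an equilibrium.

3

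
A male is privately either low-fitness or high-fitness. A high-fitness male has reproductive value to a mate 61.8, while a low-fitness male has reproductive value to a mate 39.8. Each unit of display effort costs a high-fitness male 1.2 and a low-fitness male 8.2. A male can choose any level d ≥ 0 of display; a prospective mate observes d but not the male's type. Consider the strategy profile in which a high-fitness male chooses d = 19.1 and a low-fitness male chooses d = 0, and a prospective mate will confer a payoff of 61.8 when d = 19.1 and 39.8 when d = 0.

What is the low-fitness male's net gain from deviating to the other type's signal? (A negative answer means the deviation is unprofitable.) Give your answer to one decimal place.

Playing d = 0 the low-fitness male receives 39.8.
Deviating to d = 19.1 brings payment 61.8 at cost 8.2 × 19.1 = 156.62, netting -94.82.
Gain from deviating: -94.82 − 39.8 = -134.62, i.e. -134.6 to one decimal place.
The gain is negative, so the low-fitness type's incentive-compatibility constraint is satisfied.

-134.6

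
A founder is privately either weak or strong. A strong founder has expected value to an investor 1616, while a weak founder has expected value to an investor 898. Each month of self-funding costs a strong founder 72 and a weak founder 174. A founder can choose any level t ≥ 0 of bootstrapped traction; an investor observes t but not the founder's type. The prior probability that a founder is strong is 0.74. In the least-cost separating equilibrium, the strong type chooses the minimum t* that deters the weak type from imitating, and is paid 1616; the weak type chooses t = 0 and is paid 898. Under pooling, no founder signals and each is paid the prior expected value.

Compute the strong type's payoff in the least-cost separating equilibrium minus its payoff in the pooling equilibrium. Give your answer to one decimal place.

Least-cost separating signal: t* solves 898 = 1616 − 174·t*, so t* = (1616 − 898)/174 ≈ 4.1264.
Strong type's separating payoff: 1616 − 72 × t* = 1616 − 72 × (1616 − 898)/174 = 1616 − 51696/174 ≈ 1318.897.
Pooling payoff: 0.74 × 1616 + 0.26 × 898 = 1429.32.
Difference: 1318.897 − 1429.32 = -110.423, i.e. -110.4 to one decimal place.
The strong type would prefer the pooling outcome.

-110.4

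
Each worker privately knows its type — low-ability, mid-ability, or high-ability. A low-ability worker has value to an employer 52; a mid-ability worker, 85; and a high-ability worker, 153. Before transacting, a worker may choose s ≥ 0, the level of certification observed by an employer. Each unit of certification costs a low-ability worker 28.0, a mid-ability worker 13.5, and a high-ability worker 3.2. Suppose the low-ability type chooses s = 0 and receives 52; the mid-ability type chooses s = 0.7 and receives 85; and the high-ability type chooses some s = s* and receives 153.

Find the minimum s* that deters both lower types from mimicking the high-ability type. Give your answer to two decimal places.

5.74

Mid-ability type (on-path payoff 85 − 13.5×0.7 = 75.55) won't mimic when 75.55 ≥ 153 − 13.5·s*, i.e. s* ≥ 5.74.
Low-ability type (on-path payoff 52) won't mimic when 52 ≥ 153 − 28.0·s*, i.e. s* ≥ 3.61.
Both must hold, so s* = max(3.61, 5.74) = 5.74. The mid-ability type's constraint binds.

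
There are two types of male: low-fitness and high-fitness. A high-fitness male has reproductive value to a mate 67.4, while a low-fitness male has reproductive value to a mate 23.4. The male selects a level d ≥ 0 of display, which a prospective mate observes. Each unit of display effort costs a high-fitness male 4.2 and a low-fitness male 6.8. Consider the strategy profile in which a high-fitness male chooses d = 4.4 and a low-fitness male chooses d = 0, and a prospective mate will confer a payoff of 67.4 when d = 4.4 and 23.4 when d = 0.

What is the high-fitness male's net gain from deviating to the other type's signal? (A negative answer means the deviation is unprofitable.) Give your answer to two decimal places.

Playing d = 4.4 the high-fitness male receives 67.4 − 4.2 × 4.4 = 48.92.
Deviating to d = 0 yields 23.4 instead.
Gain from deviating: 23.4 − 48.92 = -25.52.
The gain is negative, so the high-fitness type's incentive-compatibility constraint is satisfied.

-25.52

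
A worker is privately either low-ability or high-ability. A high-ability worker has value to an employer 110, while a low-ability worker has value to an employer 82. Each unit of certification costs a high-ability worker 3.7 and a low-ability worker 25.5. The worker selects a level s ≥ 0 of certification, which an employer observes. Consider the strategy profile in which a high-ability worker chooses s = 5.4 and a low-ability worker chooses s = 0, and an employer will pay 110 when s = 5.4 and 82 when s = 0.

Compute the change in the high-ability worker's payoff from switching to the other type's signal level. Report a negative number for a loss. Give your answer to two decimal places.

-8.02

Playing s = 5.4 the high-ability worker receives 110 − 3.7 × 5.4 = 90.02.
Deviating to s = 0 yields 82 instead.
Gain from deviating: 82 − 90.02 = -8.02.
The gain is negative, so the high-ability type's incentive-compatibility constraint is satisfied.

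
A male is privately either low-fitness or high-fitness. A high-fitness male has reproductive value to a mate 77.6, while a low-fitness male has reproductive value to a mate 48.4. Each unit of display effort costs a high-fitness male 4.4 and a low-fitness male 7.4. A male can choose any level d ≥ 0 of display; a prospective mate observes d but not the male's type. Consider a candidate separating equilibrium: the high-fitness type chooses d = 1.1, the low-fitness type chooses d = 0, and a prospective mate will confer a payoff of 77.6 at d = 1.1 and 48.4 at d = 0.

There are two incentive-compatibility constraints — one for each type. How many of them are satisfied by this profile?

High-fitness type: signal → 77.6 − 4.4 × 1.1 = 72.76; deviate to 0 → 48.4. IC holds (72.76 ≥ 48.4).
Low-fitness type: stay at 0 → 48.4; mimic → 77.6 − 7.4 × 1.1 = 69.46. IC fails (48.4 < 69.46).
1 of 2 constraints hold, so this profile is not an equilibrium.

1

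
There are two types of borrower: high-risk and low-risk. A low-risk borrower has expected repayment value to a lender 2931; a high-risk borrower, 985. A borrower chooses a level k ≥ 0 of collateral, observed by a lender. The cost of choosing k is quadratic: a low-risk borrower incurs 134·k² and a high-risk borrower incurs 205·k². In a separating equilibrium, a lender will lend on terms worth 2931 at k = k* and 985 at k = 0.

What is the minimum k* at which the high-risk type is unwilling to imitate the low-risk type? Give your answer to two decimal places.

The high-risk type at k = 0 receives 985; imitating at k* yields 2931 − 205·k*².
Indifference: 985 = 2931 − 205·k*², so k*² = (2931 − 985) / 205 ≈ 9.4927.
k* = √9.4927 ≈ 3.08.

3.08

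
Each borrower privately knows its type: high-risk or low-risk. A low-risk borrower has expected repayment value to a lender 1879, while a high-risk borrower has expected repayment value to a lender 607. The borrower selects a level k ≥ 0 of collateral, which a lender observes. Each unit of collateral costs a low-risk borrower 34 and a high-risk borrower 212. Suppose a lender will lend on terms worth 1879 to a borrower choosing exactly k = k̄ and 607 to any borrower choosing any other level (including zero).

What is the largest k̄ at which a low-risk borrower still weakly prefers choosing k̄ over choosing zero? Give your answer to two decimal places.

37.41

Choosing k̄ yields the low-risk type 1879 − 34·k̄; choosing zero yields 607.
The low-risk type is indifferent at 1879 − 34·k̄ = 607, i.e. k̄ = (1879 − 607) / 34 ≈ 37.41.
For any k̄ above 37.41 the low-risk type would rather pool at zero, so separation collapses.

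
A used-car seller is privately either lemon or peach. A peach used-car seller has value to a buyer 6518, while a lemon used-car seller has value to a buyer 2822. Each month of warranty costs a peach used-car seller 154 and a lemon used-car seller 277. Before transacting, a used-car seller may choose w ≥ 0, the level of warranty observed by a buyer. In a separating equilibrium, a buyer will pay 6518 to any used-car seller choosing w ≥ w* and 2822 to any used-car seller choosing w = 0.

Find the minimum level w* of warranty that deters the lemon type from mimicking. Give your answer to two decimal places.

A lemon used-car seller choosing w = 0 receives 2822.
Imitating at w* instead would pay 6518 at cost 277·w*, netting 6518 − 277·w*.
Indifference: 2822 = 6518 − 277·w*, so w* = (6518 − 2822) / 277 ≈ 13.34.
This is the lemon type's binding incentive-compatibility constraint; any w ≥ 13.34 sustains separation on that side.

13.34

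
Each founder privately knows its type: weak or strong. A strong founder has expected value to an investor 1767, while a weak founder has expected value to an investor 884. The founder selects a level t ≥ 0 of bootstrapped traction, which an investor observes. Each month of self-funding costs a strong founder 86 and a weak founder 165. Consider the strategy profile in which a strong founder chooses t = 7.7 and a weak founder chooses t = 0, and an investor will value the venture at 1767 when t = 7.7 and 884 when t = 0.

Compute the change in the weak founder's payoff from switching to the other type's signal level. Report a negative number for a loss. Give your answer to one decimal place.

Playing t = 0 the weak founder receives 884.
Deviating to t = 7.7 brings payment 1767 at cost 165 × 7.7 = 1270.5, netting 496.5.
Gain from deviating: 496.5 − 884 = -387.5.
The gain is negative, so the weak type's incentive-compatibility constraint is satisfied.

-387.5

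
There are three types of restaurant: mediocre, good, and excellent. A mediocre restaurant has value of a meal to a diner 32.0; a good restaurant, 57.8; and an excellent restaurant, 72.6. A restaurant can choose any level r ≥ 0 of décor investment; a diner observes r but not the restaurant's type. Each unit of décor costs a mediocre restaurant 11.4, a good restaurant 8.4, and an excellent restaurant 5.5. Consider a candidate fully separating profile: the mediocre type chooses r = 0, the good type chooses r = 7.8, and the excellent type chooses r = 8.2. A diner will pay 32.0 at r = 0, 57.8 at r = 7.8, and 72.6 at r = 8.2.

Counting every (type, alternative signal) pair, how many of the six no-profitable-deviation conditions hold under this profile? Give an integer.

3

Good (own payoff 57.8 − 8.4×7.8 = -7.72): to r=0 gives 32.0 → profitable ✗; to r=8.2 gives 72.6 − 8.4×8.2 = 3.72 → profitable ✗.
Mediocre (own payoff 32.0): to r=7.8 gives 57.8 − 11.4×7.8 = -31.12 → no gain ✓; to r=8.2 gives 72.6 − 11.4×8.2 = -20.88 → no gain ✓.
Excellent (own payoff 72.6 − 5.5×8.2 = 27.5): to r=0 gives 32.0 → profitable ✗; to r=7.8 gives 57.8 − 5.5×7.8 = 14.9 → no gain ✓.
3 of the 6 constraints hold; not an equilibrium.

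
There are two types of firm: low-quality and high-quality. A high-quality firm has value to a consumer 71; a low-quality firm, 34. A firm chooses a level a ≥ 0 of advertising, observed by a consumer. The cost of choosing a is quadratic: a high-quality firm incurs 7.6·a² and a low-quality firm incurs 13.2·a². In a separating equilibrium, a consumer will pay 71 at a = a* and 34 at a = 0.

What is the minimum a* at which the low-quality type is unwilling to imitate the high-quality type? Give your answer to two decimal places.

The low-quality type at a = 0 receives 34; imitating at a* yields 71 − 13.2·a*².
Indifference: 34 = 71 − 13.2·a*², so a*² = (71 − 34) / 13.2 ≈ 2.8030.
a* = √2.8030 ≈ 1.67.

1.67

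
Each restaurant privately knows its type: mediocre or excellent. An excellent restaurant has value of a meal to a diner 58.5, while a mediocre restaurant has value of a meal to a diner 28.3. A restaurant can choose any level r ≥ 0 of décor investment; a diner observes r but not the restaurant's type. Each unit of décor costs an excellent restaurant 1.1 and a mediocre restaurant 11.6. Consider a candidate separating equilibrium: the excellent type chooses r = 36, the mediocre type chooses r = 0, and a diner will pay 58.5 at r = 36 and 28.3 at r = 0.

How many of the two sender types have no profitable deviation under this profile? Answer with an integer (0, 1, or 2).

1

Mediocre type: stay at 0 → 28.3; mimic → 58.5 − 11.6 × 36 = -359.1. IC holds (28.3 ≥ -359.1).
Excellent type: signal → 58.5 − 1.1 × 36 = 18.9; deviate to 0 → 28.3. IC fails (18.9 < 28.3).
1 of 2 constraints hold, so this profile is not an equilibrium.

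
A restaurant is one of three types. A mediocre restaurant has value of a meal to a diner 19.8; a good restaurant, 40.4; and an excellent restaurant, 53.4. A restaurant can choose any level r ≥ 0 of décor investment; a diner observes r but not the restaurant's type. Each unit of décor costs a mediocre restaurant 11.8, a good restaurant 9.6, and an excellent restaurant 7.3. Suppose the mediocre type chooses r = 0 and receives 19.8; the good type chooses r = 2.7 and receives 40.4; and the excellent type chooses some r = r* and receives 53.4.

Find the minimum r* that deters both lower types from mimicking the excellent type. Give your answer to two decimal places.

4.05

Mediocre type (on-path payoff 19.8) won't mimic when 19.8 ≥ 53.4 − 11.8·r*, i.e. r* ≥ 2.85.
Good type (on-path payoff 40.4 − 9.6×2.7 = 14.48) won't mimic when 14.48 ≥ 53.4 − 9.6·r*, i.e. r* ≥ 4.05.
Both must hold, so r* = max(2.85, 4.05) = 4.05. The good type's constraint binds.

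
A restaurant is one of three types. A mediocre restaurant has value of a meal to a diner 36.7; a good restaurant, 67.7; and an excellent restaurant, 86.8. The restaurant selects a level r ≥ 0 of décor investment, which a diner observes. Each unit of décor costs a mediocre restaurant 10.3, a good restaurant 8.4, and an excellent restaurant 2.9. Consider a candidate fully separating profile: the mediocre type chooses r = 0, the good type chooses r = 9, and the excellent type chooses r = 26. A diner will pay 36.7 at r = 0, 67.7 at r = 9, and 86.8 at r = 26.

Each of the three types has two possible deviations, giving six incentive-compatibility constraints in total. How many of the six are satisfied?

3

Mediocre (own payoff 36.7): to r=9 gives 67.7 − 10.3×9 = -25 → no gain ✓; to r=26 gives 86.8 − 10.3×26 = -181 → no gain ✓.
Excellent (own payoff 86.8 − 2.9×26 = 11.4): to r=0 gives 36.7 → profitable ✗; to r=9 gives 67.7 − 2.9×9 = 41.6 → profitable ✗.
Good (own payoff 67.7 − 8.4×9 = -7.9): to r=0 gives 36.7 → profitable ✗; to r=26 gives 86.8 − 8.4×26 = -131.6 → no gain ✓.
3 of the 6 constraints hold; not an equilibrium.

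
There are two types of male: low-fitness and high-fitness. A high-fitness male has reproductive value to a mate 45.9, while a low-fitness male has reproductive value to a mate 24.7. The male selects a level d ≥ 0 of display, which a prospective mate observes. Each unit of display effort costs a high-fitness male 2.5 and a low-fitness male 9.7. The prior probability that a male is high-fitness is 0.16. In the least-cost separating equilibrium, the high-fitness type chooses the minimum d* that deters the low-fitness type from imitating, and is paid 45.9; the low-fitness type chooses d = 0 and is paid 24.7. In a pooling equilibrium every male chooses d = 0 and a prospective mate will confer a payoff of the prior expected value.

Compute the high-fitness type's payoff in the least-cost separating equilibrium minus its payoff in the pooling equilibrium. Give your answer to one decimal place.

12.3

Least-cost separating signal: d* solves 24.7 = 45.9 − 9.7·d*, so d* = (45.9 − 24.7)/9.7 ≈ 2.1856.
High-fitness type's separating payoff: 45.9 − 2.5 × d* = 45.9 − 2.5 × (45.9 − 24.7)/9.7 = 45.9 − 53/9.7 ≈ 40.436.
Pooling payoff: 0.16 × 45.9 + 0.84 × 24.7 = 28.092.
Difference: 40.436 − 28.092 = 12.344, i.e. 12.3 to one decimal place.
The high-fitness type prefers to separate.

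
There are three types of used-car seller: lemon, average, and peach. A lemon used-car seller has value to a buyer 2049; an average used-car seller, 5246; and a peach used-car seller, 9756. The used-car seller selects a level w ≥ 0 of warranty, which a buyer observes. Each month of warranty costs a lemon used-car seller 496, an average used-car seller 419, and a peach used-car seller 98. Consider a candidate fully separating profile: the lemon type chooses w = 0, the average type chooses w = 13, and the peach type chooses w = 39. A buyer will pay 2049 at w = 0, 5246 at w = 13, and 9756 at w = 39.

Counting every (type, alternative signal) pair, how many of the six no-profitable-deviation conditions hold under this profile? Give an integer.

5

Average (own payoff 5246 − 419×13 = -201): to w=0 gives 2049 → profitable ✗; to w=39 gives 9756 − 419×39 = -6585 → no gain ✓.
Peach (own payoff 9756 − 98×39 = 5934): to w=0 gives 2049 → no gain ✓; to w=13 gives 5246 − 98×13 = 3972 → no gain ✓.
Lemon (own payoff 2049): to w=13 gives 5246 − 496×13 = -1202 → no gain ✓; to w=39 gives 9756 − 496×39 = -9588 → no gain ✓.
5 of the 6 constraints hold; not an equilibrium.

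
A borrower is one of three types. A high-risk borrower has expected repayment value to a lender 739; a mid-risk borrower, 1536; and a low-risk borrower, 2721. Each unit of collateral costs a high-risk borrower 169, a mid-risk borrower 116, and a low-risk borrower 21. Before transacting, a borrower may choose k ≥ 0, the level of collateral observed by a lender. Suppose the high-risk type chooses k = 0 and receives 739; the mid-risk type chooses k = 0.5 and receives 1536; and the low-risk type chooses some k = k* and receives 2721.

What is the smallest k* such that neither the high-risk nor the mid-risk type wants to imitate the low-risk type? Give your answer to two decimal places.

Mid-risk type (on-path payoff 1536 − 116×0.5 = 1478) won't mimic when 1478 ≥ 2721 − 116·k*, i.e. k* ≥ 10.72.
High-risk type (on-path payoff 739) won't mimic when 739 ≥ 2721 − 169·k*, i.e. k* ≥ 11.73.
Both must hold, so k* = max(11.73, 10.72) = 11.73. The high-risk type's constraint binds.

11.73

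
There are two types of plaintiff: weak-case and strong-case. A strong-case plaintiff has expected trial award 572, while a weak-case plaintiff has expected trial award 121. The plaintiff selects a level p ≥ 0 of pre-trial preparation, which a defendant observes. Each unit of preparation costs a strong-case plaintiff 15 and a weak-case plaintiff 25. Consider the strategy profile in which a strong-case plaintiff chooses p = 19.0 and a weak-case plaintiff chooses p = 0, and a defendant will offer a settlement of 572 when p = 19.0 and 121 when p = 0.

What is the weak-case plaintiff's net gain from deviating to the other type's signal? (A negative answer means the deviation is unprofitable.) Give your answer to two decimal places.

Playing p = 0 the weak-case plaintiff receives 121.
Deviating to p = 19.0 brings payment 572 at cost 25 × 19.0 = 475, netting 97.
Gain from deviating: 97 − 121 = -24.00.
The gain is negative, so the weak-case type's incentive-compatibility constraint is satisfied.

-24.00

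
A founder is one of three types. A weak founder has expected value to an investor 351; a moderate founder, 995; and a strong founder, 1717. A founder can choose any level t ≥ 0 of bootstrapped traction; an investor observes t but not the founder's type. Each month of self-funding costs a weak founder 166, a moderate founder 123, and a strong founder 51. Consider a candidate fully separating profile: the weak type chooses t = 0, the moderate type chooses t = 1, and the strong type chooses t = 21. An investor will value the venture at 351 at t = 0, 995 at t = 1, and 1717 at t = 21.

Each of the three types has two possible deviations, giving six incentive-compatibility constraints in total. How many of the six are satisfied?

Weak (own payoff 351): to t=1 gives 995 − 166×1 = 829 → profitable ✗; to t=21 gives 1717 − 166×21 = -1769 → no gain ✓.
Moderate (own payoff 995 − 123×1 = 872): to t=0 gives 351 → no gain ✓; to t=21 gives 1717 − 123×21 = -866 → no gain ✓.
Strong (own payoff 1717 − 51×21 = 646): to t=0 gives 351 → no gain ✓; to t=1 gives 995 − 51×1 = 944 → profitable ✗.
4 of the 6 constraints hold; not an equilibrium.

4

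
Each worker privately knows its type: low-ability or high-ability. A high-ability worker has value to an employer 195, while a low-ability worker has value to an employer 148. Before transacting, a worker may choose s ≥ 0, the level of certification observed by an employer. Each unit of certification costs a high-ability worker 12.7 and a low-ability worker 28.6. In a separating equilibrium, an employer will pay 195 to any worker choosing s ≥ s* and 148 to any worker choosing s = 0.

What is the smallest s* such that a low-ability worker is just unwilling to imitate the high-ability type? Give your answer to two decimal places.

A low-ability worker choosing s = 0 receives 148.
Imitating at s* instead would pay 195 at cost 28.6·s*, netting 195 − 28.6·s*.
Indifference: 148 = 195 − 28.6·s*, so s* = (195 − 148) / 28.6 ≈ 1.64.
At s* the low-ability type's incentive constraint just binds; the high-ability type strictly prefers s* since its per-unit cost is lower.

1.64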